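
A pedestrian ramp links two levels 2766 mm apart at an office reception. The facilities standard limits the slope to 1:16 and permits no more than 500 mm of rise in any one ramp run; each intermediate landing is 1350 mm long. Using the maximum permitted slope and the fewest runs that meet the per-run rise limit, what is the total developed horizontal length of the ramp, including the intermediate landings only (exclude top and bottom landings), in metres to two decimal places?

2766 / 500 = 5.53, so 6 ramp runs are needed. That means 5 intermediate landings.
Horizontal run for 2766 mm of rise at 1:16 is 2766 × 16 = 44256 mm.
5 intermediate landings contribute 5 × 1350 = 6750 mm.
Total developed length = 44256 + 6750 = 51006 mm.
= 51.01 m.

51.01 m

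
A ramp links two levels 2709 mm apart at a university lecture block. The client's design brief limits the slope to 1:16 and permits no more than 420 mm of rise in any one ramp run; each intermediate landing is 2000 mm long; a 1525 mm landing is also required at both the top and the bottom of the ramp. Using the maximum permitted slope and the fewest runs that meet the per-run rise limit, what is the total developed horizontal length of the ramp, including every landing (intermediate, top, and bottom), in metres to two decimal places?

2709 / 420 = 6.450 → round up to 7 ramp runs. That means 6 intermediate landings.
Horizontal run for 2709 mm of rise at 1:16 is 2709 × 16 = 43344 mm.
6 intermediate landings contribute 6 × 2000 = 12000 mm.
Top and bottom landings: 2 × 1525 = 3050 mm.
Total = 43344 + 12000 + 3050 = 58394 mm.
= 58.39 m.

58.39 m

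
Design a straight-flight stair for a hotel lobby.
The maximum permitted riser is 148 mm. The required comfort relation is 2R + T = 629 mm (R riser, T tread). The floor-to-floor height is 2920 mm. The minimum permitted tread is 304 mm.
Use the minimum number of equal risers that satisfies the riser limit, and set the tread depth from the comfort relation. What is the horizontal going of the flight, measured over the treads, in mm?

6403 mm

At most 148 each: 2920/148 = 19.73, giving 20 risers.
Riser R = 2920 / 20 = 146 mm, within the 148 mm limit.
Tread T = 629 − 2 × 146 = 337 mm (≥ 304 mm).
Going = (20 − 1) × 337 = 6403 mm.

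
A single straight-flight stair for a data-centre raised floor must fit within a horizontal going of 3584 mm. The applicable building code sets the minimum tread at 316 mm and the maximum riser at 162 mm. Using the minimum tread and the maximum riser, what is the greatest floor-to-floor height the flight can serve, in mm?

1944 mm

Treads that fit: ⌊3584 / 316⌋ = 11.
Risers = treads + 1 = 12.
Maximum height = 12 × 162 = 1944 mm.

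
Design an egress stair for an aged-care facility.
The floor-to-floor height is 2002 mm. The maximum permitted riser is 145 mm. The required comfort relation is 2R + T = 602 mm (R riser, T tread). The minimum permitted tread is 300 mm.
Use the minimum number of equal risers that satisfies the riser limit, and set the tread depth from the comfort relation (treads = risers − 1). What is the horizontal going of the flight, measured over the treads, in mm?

4108 mm

At most 145 each: 2002/145 = 13.81, giving 14 risers.
Each riser is 2002/14 = 143 mm (≤ 145 mm).
From 2R + T = 602: T = 602 − 286 = 316 mm.
14 risers give 13 treads; going = 13 × 316 = 4108 mm.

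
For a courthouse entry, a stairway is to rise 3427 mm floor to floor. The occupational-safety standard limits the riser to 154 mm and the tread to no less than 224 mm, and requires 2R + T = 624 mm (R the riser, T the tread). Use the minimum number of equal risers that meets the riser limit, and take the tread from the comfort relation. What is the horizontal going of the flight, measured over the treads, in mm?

7172 mm

3427 / 154 = 22.25, so 23 risers are needed.
R = 3427 ÷ 23 = 149 mm.
Tread T = 624 − 2 × 149 = 326 mm (≥ 224 mm).
Going = (23 − 1) × 326 = 7172 mm.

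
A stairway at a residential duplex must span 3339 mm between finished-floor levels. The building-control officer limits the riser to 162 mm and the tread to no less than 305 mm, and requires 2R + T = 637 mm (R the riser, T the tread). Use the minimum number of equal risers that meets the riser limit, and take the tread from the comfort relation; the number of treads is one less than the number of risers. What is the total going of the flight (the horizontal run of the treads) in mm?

At most 162 each: 3339/162 = 20.61, giving 21 risers.
R = 3339 ÷ 21 = 159 mm.
T = 637 − 2·159 = 319 mm, which satisfies the 305 mm minimum.
21 risers give 20 treads; going = 20 × 319 = 6380 mm.

6380 mm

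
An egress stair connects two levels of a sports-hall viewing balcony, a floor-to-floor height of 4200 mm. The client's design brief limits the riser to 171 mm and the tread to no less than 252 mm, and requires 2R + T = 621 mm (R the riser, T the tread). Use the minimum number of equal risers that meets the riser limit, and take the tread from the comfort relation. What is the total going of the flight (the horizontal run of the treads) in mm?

6840 mm

⌈4200/171⌉ = 25 risers.
Riser R = 4200 / 25 = 168 mm, within the 171 mm limit.
Tread T = 621 − 2 × 168 = 285 mm (≥ 252 mm).
Treads = 25 − 1 = 24; going = 24 × 285 = 6840 mm.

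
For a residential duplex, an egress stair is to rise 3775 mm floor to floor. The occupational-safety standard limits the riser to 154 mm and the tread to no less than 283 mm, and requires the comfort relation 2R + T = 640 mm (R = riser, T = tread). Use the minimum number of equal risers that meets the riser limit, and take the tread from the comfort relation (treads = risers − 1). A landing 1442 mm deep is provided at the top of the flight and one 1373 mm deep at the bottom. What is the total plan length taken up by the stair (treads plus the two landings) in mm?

At most 154 each: 3775/154 = 24.51, giving 25 risers.
Each riser is 3775/25 = 151 mm (≤ 154 mm).
T = 640 − 2·151 = 338 mm, which satisfies the 283 mm minimum.
Treads = 25 − 1 = 24; going = 24 × 338 = 8112 mm.
Add landings: 8112 + 1442 + 1373 = 10927 mm.

10927 mm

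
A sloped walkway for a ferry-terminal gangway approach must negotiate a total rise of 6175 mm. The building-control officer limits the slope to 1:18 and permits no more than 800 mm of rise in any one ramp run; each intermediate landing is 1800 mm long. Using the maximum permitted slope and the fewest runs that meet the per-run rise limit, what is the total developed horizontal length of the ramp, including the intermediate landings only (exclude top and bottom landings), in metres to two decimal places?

6175 / 800 = 7.72, so 8 ramp runs are needed. That means 7 intermediate landings.
Horizontal run for 6175 mm of rise at 1:18 is 6175 × 18 = 111150 mm.
Intermediate landings: 7 × 1800 = 12600 mm.
Total developed length = 111150 + 12600 = 123750 mm.
= 123.75 m.

123.75 m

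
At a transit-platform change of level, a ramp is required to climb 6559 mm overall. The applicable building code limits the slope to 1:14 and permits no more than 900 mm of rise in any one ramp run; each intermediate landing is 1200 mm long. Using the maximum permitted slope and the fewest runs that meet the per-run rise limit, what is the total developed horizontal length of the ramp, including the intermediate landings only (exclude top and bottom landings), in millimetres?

100226 mm

At most 900 each: 6559/900 = 7.29, giving 8 ramp runs. That means 7 intermediate landings.
Ramp run (horizontal) at 1:14: 6559 × 14 = 91826 mm.
7 intermediate landings contribute 7 × 1200 = 8400 mm.
Total developed length = 91826 + 8400 = 100226 mm.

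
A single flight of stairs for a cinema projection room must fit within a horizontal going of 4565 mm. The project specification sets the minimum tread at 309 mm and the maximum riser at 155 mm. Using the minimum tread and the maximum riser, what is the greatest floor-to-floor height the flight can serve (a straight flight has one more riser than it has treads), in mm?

2325 mm

Treads that fit: ⌊4565 / 309⌋ = 14.
Risers = treads + 1 = 15.
Maximum height = 15 × 155 = 2325 mm.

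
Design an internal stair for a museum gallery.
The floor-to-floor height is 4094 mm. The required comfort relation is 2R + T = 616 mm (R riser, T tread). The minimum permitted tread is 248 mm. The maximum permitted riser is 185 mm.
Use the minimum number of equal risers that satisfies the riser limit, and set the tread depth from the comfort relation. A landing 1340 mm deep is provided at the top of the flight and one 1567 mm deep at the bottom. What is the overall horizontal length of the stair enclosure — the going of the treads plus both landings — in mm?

8627 mm

4094 / 185 = 22.13, so 23 risers are needed.
R = 4094 ÷ 23 = 178 mm.
From 2R + T = 616: T = 616 − 356 = 260 mm.
Treads = 23 − 1 = 22; going = 22 × 260 = 5720 mm.
Enclosure = 5720 + 1340 + 1567 = 8627 mm.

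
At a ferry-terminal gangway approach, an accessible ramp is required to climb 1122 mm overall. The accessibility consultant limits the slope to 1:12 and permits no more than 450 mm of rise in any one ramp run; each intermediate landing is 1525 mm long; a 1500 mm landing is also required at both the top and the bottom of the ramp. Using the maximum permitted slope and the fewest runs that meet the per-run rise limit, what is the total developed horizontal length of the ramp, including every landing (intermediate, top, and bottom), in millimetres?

19514 mm

⌈1122/450⌉ = 3 ramp runs. That means 2 intermediate landings.
Ramp run (horizontal) at 1:12: 1122 × 12 = 13464 mm.
Intermediate landings: 2 × 1525 = 3050 mm.
Top and bottom landings: 2 × 1500 = 3000 mm.
Total = 13464 + 3050 + 3000 = 19514 mm.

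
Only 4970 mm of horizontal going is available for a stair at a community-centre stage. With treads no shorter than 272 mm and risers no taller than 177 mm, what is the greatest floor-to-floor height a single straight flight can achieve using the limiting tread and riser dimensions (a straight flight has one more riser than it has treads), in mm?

Treads that fit: ⌊4970 / 272⌋ = 18.
Risers = treads + 1 = 19.
Maximum height = 19 × 177 = 3363 mm.

3363 mm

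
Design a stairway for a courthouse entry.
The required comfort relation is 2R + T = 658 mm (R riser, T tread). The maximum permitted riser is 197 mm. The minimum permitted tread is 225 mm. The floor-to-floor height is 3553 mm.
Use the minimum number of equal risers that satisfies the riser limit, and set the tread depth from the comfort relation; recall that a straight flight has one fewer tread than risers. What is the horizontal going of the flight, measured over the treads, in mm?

3553 / 197 = 18.04, so 19 risers are needed.
Riser R = 3553 / 19 = 187 mm, within the 197 mm limit.
T = 658 − 2·187 = 284 mm, which satisfies the 225 mm minimum.
Treads = 19 − 1 = 18; going = 18 × 284 = 5112 mm.

5112 mm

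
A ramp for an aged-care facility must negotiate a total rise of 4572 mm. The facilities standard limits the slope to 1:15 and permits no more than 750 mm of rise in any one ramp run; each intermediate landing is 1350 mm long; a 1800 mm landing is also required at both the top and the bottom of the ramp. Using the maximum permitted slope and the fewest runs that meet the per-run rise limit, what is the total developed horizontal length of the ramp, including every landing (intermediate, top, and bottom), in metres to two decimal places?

At most 750 each: 4572/750 = 6.10, giving 7 ramp runs. That means 6 intermediate landings.
Horizontal run for 4572 mm of rise at 1:15 is 4572 × 15 = 68580 mm.
6 intermediate landings contribute 6 × 1350 = 8100 mm.
Top and bottom landings: 2 × 1800 = 3600 mm.
Total = 68580 + 8100 + 3600 = 80280 mm.
= 80.28 m.

80.28 m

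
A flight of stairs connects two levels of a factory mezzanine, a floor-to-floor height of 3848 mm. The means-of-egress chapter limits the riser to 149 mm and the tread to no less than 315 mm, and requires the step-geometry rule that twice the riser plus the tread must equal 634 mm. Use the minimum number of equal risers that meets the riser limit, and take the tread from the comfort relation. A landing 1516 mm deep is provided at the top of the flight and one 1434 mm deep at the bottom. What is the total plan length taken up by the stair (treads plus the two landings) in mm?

11400 mm

⌈3848/149⌉ = 26 risers.
Each riser is 3848/26 = 148 mm (≤ 149 mm).
From 2R + T = 634: T = 634 − 296 = 338 mm.
Going = (26 − 1) × 338 = 8450 mm.
Add landings: 8450 + 1516 + 1434 = 11400 mm.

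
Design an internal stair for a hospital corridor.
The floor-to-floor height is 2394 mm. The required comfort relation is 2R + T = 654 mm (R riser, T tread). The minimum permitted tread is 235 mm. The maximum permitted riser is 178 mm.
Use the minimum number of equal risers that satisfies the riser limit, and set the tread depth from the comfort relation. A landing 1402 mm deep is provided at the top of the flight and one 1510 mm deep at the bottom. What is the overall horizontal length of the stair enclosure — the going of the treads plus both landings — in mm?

6968 mm

2394 / 178 = 13.45, so 14 risers are needed.
Riser R = 2394 / 14 = 171 mm, within the 178 mm limit.
Tread T = 654 − 2 × 171 = 312 mm (≥ 235 mm).
Going = (14 − 1) × 312 = 4056 mm.
Add landings: 4056 + 1402 + 1510 = 6968 mm.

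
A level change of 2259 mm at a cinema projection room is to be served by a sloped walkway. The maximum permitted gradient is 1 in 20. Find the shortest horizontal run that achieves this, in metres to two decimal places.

At 1:20 the run is 20 × 2259 = 45180 mm.
45180 mm = 45.18 m.

45.18 m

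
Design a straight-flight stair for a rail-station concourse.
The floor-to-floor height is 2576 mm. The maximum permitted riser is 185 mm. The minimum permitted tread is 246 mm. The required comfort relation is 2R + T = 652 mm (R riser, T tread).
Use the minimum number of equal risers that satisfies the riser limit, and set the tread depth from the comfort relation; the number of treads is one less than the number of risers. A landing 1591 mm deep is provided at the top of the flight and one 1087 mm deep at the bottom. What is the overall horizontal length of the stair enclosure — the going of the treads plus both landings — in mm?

2576 / 185 = 13.924 → round up to 14 risers.
Each riser is 2576/14 = 184 mm (≤ 185 mm).
Tread T = 652 − 2 × 184 = 284 mm (≥ 246 mm).
14 risers give 13 treads; going = 13 × 284 = 3692 mm.
Enclosure = 3692 + 1591 + 1087 = 6370 mm.

6370 mm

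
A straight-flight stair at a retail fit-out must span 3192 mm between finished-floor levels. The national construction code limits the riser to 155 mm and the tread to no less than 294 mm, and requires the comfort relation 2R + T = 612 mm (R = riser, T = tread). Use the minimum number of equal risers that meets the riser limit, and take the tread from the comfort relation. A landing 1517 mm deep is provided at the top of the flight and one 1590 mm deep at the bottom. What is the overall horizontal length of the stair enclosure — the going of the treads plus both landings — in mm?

3192 / 155 = 20.59, so 21 risers are needed.
Riser R = 3192 / 21 = 152 mm, within the 155 mm limit.
Tread T = 612 − 2 × 152 = 308 mm (≥ 294 mm).
Treads = 21 − 1 = 20; going = 20 × 308 = 6160 mm.
Enclosure = 6160 + 1517 + 1590 = 9267 mm.

9267 mm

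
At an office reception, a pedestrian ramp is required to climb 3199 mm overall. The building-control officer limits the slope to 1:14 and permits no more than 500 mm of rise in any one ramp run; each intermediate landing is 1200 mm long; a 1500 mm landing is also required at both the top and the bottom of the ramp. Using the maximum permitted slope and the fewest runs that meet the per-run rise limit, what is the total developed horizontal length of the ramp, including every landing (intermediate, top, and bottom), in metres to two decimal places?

3199 / 500 = 6.398 → round up to 7 ramp runs. That means 6 intermediate landings.
Ramp run (horizontal) at 1:14: 3199 × 14 = 44786 mm.
Intermediate landings: 6 × 1200 = 7200 mm.
Top and bottom landings: 2 × 1500 = 3000 mm.
Total = 44786 + 7200 + 3000 = 54986 mm.
= 54.99 m.

54.99 m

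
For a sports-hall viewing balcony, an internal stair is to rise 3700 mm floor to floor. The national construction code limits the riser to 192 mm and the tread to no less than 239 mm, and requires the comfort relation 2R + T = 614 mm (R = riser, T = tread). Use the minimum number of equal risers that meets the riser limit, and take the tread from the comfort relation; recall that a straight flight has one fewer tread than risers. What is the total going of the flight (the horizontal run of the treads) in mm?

4636 mm

⌈3700/192⌉ = 20 risers.
R = 3700 ÷ 20 = 185 mm.
T = 614 − 2·185 = 244 mm, which satisfies the 239 mm minimum.
20 risers give 19 treads; going = 19 × 244 = 4636 mm.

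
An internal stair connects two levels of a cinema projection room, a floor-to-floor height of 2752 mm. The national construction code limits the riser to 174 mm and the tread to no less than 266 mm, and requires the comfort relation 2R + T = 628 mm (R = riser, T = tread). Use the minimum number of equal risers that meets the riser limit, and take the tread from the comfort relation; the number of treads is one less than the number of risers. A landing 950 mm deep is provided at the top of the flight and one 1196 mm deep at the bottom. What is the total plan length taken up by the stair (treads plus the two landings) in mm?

6406 mm

2752 / 174 = 15.82, so 16 risers are needed.
R = 2752 ÷ 16 = 172 mm.
From 2R + T = 628: T = 628 − 344 = 284 mm.
Treads = 16 − 1 = 15; going = 15 × 284 = 4260 mm.
Add landings: 4260 + 950 + 1196 = 6406 mm.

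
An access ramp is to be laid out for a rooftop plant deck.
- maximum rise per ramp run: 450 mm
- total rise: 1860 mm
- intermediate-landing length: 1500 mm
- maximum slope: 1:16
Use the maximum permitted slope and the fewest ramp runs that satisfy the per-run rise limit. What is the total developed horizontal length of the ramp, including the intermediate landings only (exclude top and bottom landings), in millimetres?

At most 450 each: 1860/450 = 4.13, giving 5 ramp runs. That means 4 intermediate landings.
Ramp run (horizontal) at 1:16: 1860 × 16 = 29760 mm.
Intermediate landings: 4 × 1500 = 6000 mm.
Developed length = 29760 + 6000 = 35760 mm.

35760 mm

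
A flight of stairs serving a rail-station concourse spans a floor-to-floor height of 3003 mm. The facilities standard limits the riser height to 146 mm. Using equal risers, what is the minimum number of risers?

21 risers

At most 146 each: 3003/146 = 20.57, giving 21 risers.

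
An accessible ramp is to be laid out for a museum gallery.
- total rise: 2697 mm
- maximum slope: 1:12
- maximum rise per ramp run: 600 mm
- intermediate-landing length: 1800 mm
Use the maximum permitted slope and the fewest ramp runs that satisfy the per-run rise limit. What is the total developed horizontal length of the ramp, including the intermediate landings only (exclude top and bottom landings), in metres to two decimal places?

2697 / 600 = 4.495 → round up to 5 ramp runs. That means 4 intermediate landings.
Ramp run (horizontal) at 1:12: 2697 × 12 = 32364 mm.
4 intermediate landings contribute 4 × 1800 = 7200 mm.
Total developed length = 32364 + 7200 = 39564 mm.
= 39.56 m.

39.56 m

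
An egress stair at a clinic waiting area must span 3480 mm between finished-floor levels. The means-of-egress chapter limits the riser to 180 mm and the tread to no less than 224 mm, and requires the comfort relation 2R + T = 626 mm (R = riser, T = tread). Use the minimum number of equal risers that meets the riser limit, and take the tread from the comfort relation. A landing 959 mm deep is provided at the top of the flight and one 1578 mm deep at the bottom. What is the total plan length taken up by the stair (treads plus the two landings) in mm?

7819 mm

3480 / 180 = 19.33, so 20 risers are needed.
R = 3480 ÷ 20 = 174 mm.
From 2R + T = 626: T = 626 − 348 = 278 mm.
20 risers give 19 treads; going = 19 × 278 = 5282 mm.
Enclosure = 5282 + 959 + 1578 = 7819 mm.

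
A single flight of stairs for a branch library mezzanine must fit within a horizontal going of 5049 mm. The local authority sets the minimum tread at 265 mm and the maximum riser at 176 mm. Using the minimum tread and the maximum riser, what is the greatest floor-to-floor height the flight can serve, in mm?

3520 mm

Treads that fit: ⌊5049 / 265⌋ = 19.
Risers = treads + 1 = 20.
Maximum height = 20 × 176 = 3520 mm.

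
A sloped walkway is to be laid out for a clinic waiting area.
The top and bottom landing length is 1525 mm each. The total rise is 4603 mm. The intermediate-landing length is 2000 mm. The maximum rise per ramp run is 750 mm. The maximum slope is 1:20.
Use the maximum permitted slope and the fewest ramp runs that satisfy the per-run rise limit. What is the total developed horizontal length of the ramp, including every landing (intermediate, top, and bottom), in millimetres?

4603 / 750 = 6.137 → round up to 7 ramp runs. That means 6 intermediate landings.
Ramp run (horizontal) at 1:20: 4603 × 20 = 92060 mm.
6 intermediate landings contribute 6 × 2000 = 12000 mm.
Top and bottom landings: 2 × 1525 = 3050 mm.
Total = 92060 + 12000 + 3050 = 107110 mm.

107110 mm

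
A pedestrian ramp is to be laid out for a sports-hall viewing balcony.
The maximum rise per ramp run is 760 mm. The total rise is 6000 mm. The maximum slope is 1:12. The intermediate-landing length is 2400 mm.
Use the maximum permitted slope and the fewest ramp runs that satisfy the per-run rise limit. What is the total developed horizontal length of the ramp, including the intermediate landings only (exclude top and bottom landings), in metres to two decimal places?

At most 760 each: 6000/760 = 7.89, giving 8 ramp runs. That means 7 intermediate landings.
Horizontal run for 6000 mm of rise at 1:12 is 6000 × 12 = 72000 mm.
Intermediate landings: 7 × 2400 = 16800 mm.
Total developed length = 72000 + 16800 = 88800 mm.
= 88.80 m.

88.80 m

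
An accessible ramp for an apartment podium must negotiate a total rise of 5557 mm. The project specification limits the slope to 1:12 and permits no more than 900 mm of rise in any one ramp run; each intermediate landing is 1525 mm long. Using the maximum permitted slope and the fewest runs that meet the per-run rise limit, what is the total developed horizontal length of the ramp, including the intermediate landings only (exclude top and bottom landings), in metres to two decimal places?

5557 / 900 = 6.17, so 7 ramp runs are needed. That means 6 intermediate landings.
Ramp run (horizontal) at 1:12: 5557 × 12 = 66684 mm.
6 intermediate landings contribute 6 × 1525 = 9150 mm.
Total developed length = 66684 + 9150 = 75834 mm.
= 75.83 m.

75.83 m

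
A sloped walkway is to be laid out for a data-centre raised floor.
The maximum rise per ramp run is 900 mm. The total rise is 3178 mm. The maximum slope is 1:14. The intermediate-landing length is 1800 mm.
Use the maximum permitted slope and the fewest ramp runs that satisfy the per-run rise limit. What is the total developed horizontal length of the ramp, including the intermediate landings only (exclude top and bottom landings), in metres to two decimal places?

⌈3178/900⌉ = 4 ramp runs. That means 3 intermediate landings.
Ramp run (horizontal) at 1:14: 3178 × 14 = 44492 mm.
3 intermediate landings contribute 3 × 1800 = 5400 mm.
Total developed length = 44492 + 5400 = 49892 mm.
= 49.89 m.

49.89 m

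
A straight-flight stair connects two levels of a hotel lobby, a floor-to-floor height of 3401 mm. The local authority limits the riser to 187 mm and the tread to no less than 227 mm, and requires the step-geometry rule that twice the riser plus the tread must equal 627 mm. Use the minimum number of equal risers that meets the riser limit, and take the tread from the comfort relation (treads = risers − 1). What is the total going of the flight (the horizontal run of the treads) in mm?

4842 mm

3401 / 187 = 18.187 → round up to 19 risers.
R = 3401 ÷ 19 = 179 mm.
T = 627 − 2·179 = 269 mm, which satisfies the 227 mm minimum.
Treads = 19 − 1 = 18; going = 18 × 269 = 4842 mm.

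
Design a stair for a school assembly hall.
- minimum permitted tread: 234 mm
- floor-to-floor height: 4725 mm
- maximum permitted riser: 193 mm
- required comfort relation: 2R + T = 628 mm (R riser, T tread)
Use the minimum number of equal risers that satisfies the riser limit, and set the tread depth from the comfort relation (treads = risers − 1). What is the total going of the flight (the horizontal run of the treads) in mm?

6000 mm

4725 / 193 = 24.48, so 25 risers are needed.
Riser R = 4725 / 25 = 189 mm, within the 193 mm limit.
T = 628 − 2·189 = 250 mm, which satisfies the 234 mm minimum.
Going = (25 − 1) × 250 = 6000 mm.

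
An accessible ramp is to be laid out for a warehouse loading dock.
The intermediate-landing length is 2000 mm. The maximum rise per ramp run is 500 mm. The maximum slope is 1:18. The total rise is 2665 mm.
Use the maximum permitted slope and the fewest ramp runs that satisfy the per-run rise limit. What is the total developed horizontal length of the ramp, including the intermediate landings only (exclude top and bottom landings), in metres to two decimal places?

2665 / 500 = 5.33, so 6 ramp runs are needed. That means 5 intermediate landings.
Horizontal run for 2665 mm of rise at 1:18 is 2665 × 18 = 47970 mm.
5 intermediate landings contribute 5 × 2000 = 10000 mm.
Total developed length = 47970 + 10000 = 57970 mm.
= 57.97 m.

57.97 m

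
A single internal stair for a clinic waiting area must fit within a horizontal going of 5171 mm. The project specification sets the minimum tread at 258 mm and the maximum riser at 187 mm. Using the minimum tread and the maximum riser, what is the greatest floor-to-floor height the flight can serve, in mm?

Treads that fit: ⌊5171 / 258⌋ = 20.
Risers = treads + 1 = 21.
Maximum height = 21 × 187 = 3927 mm.

3927 mm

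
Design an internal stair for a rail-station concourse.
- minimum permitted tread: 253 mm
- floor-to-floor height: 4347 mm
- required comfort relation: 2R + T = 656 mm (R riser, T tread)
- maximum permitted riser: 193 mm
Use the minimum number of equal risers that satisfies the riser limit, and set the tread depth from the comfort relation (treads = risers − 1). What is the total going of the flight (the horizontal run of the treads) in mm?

At most 193 each: 4347/193 = 22.52, giving 23 risers.
Riser R = 4347 / 23 = 189 mm, within the 193 mm limit.
Tread T = 656 − 2 × 189 = 278 mm (≥ 253 mm).
Treads = 23 − 1 = 22; going = 22 × 278 = 6116 mm.

6116 mm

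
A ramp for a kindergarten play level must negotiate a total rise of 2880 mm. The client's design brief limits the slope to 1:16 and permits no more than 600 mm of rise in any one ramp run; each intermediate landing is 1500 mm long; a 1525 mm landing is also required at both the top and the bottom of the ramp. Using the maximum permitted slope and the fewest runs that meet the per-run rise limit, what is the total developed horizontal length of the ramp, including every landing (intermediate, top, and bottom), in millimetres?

55130 mm

⌈2880/600⌉ = 5 ramp runs. That means 4 intermediate landings.
Horizontal run for 2880 mm of rise at 1:16 is 2880 × 16 = 46080 mm.
Intermediate landings: 4 × 1500 = 6000 mm.
Top and bottom landings: 2 × 1525 = 3050 mm.
Total = 46080 + 6000 + 3050 = 55130 mm.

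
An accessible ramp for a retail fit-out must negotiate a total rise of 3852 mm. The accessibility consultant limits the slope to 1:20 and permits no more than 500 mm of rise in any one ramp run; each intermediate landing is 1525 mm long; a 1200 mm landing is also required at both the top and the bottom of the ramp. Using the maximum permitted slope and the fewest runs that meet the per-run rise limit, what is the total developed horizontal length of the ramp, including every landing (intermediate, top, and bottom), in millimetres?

3852 / 500 = 7.704 → round up to 8 ramp runs. That means 7 intermediate landings.
Horizontal run for 3852 mm of rise at 1:20 is 3852 × 20 = 77040 mm.
7 intermediate landings contribute 7 × 1525 = 10675 mm.
Top and bottom landings: 2 × 1200 = 2400 mm.
Total = 77040 + 10675 + 2400 = 90115 mm.

90115 mm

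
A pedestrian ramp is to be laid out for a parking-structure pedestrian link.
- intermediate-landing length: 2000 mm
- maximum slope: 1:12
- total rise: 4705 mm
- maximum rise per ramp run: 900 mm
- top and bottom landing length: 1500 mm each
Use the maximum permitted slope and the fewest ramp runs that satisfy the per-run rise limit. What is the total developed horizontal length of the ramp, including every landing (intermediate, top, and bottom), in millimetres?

69460 mm

4705 / 900 = 5.228 → round up to 6 ramp runs. That means 5 intermediate landings.
Horizontal run for 4705 mm of rise at 1:12 is 4705 × 12 = 56460 mm.
5 intermediate landings contribute 5 × 2000 = 10000 mm.
Top and bottom landings: 2 × 1500 = 3000 mm.
Total = 56460 + 10000 + 3000 = 69460 mm.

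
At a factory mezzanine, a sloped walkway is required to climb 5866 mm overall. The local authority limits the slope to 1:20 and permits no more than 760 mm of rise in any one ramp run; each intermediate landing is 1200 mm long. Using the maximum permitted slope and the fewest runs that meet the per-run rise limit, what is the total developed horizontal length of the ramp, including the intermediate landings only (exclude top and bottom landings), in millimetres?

125720 mm

⌈5866/760⌉ = 8 ramp runs. That means 7 intermediate landings.
Ramp run (horizontal) at 1:20: 5866 × 20 = 117320 mm.
Intermediate landings: 7 × 1200 = 8400 mm.
Total developed length = 117320 + 8400 = 125720 mm.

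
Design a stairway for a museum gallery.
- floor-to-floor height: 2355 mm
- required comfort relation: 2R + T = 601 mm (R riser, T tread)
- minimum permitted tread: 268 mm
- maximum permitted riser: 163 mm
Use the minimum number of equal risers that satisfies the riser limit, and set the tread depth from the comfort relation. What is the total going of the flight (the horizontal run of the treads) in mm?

4018 mm

2355 / 163 = 14.448 → round up to 15 risers.
R = 2355 ÷ 15 = 157 mm.
From 2R + T = 601: T = 601 − 314 = 287 mm.
Going = (15 − 1) × 287 = 4018 mm.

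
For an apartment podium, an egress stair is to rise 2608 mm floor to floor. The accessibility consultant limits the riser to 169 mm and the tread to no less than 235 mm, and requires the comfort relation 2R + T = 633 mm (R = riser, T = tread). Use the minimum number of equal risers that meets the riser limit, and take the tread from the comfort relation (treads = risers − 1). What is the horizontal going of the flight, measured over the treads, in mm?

2608 / 169 = 15.432 → round up to 16 risers.
Riser R = 2608 / 16 = 163 mm, within the 169 mm limit.
From 2R + T = 633: T = 633 − 326 = 307 mm.
16 risers give 15 treads; going = 15 × 307 = 4605 mm.

4605 mm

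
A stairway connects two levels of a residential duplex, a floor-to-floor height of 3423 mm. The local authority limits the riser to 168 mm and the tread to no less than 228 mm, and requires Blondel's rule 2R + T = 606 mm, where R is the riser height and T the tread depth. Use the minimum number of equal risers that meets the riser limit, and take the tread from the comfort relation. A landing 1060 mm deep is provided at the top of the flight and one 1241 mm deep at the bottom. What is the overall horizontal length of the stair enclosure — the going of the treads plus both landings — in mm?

At most 168 each: 3423/168 = 20.38, giving 21 risers.
Each riser is 3423/21 = 163 mm (≤ 168 mm).
Tread T = 606 − 2 × 163 = 280 mm (≥ 228 mm).
Treads = 21 − 1 = 20; going = 20 × 280 = 5600 mm.
Enclosure = 5600 + 1060 + 1241 = 7901 mm.

7901 mm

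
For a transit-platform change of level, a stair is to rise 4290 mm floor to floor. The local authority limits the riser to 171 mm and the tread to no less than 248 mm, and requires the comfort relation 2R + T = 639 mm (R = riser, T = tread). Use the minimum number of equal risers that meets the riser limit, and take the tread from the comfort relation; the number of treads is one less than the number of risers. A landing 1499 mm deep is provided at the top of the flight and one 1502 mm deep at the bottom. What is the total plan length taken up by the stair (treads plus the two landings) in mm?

10726 mm

4290 / 171 = 25.088 → round up to 26 risers.
Riser R = 4290 / 26 = 165 mm, within the 171 mm limit.
Tread T = 639 − 2 × 165 = 309 mm (≥ 248 mm).
26 risers give 25 treads; going = 25 × 309 = 7725 mm.
Enclosure = 7725 + 1499 + 1502 = 10726 mm.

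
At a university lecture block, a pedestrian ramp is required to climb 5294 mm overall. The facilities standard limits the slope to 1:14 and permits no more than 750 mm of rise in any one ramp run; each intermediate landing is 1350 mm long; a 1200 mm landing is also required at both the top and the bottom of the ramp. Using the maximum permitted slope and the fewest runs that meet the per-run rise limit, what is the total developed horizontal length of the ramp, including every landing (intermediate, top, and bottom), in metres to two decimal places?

85.97 m

5294 / 750 = 7.059 → round up to 8 ramp runs. That means 7 intermediate landings.
Horizontal run for 5294 mm of rise at 1:14 is 5294 × 14 = 74116 mm.
Intermediate landings: 7 × 1350 = 9450 mm.
Top and bottom landings: 2 × 1200 = 2400 mm.
Total = 74116 + 9450 + 2400 = 85966 mm.
= 85.97 m.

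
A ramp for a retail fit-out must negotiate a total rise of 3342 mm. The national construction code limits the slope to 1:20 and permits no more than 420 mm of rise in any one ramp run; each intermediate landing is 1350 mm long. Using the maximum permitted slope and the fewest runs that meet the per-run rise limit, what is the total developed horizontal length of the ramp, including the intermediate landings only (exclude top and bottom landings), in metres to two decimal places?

⌈3342/420⌉ = 8 ramp runs. That means 7 intermediate landings.
Horizontal run for 3342 mm of rise at 1:20 is 3342 × 20 = 66840 mm.
7 intermediate landings contribute 7 × 1350 = 9450 mm.
Developed length = 66840 + 9450 = 76290 mm.
= 76.29 m.

76.29 m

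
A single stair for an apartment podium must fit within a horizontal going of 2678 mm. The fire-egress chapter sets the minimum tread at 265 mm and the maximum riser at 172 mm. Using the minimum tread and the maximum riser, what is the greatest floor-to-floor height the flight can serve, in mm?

Treads that fit: ⌊2678 / 265⌋ = 10.
Risers = treads + 1 = 11.
Maximum height = 11 × 172 = 1892 mm.

1892 mm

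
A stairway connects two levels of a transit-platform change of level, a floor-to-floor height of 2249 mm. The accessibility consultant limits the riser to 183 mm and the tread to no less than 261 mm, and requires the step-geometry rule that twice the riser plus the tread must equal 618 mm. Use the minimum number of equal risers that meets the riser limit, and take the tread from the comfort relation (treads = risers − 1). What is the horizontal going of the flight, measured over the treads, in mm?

2249 / 183 = 12.290 → round up to 13 risers.
Each riser is 2249/13 = 173 mm (≤ 183 mm).
Tread T = 618 − 2 × 173 = 272 mm (≥ 261 mm).
13 risers give 12 treads; going = 12 × 272 = 3264 mm.

3264 mm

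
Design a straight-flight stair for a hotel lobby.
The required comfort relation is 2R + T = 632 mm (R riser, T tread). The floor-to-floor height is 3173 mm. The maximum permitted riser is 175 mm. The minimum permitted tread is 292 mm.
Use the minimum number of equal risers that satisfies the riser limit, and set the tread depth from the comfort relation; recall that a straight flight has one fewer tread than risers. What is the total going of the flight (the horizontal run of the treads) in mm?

5364 mm

At most 175 each: 3173/175 = 18.13, giving 19 risers.
Riser R = 3173 / 19 = 167 mm, within the 175 mm limit.
T = 632 − 2·167 = 298 mm, which satisfies the 292 mm minimum.
Treads = 19 − 1 = 18; going = 18 × 298 = 5364 mm.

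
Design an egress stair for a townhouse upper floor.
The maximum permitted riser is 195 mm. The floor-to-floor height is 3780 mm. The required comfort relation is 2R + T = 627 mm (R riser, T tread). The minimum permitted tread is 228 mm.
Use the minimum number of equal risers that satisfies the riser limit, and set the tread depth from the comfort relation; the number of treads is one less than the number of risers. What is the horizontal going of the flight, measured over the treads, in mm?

3780 / 195 = 19.38, so 20 risers are needed.
R = 3780 ÷ 20 = 189 mm.
From 2R + T = 627: T = 627 − 378 = 249 mm.
20 risers give 19 treads; going = 19 × 249 = 4731 mm.

4731 mm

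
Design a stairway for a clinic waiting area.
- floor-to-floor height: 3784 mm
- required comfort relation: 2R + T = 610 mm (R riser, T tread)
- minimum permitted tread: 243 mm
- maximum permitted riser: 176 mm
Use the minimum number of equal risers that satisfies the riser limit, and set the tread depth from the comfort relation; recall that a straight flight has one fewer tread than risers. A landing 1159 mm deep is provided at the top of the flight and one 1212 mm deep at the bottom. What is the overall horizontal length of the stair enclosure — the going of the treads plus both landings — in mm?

⌈3784/176⌉ = 22 risers.
Each riser is 3784/22 = 172 mm (≤ 176 mm).
From 2R + T = 610: T = 610 − 344 = 266 mm.
Treads = 22 − 1 = 21; going = 21 × 266 = 5586 mm.
Enclosure = 5586 + 1159 + 1212 = 7957 mm.

7957 mm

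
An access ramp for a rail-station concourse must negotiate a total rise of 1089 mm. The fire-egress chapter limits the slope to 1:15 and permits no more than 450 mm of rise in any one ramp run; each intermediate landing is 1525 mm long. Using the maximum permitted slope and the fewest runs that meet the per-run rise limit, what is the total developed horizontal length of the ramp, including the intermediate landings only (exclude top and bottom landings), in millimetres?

19385 mm

1089 / 450 = 2.42, so 3 ramp runs are needed. That means 2 intermediate landings.
Horizontal run for 1089 mm of rise at 1:15 is 1089 × 15 = 16335 mm.
2 intermediate landings contribute 2 × 1525 = 3050 mm.
Total developed length = 16335 + 3050 = 19385 mm.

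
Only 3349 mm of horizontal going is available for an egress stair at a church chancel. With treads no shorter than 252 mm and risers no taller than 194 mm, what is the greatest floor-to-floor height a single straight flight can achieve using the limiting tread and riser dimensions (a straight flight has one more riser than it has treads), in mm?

2716 mm

3349 / 252 = 13.29, so 13 treads fit.
Risers = treads + 1 = 14.
Maximum height = 14 × 194 = 2716 mm.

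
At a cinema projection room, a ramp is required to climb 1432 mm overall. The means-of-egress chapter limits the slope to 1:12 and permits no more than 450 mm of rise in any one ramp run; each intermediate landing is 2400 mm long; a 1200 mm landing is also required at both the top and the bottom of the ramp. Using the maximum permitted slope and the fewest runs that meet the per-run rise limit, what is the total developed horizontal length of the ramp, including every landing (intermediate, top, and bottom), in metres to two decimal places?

⌈1432/450⌉ = 4 ramp runs. That means 3 intermediate landings.
Horizontal run for 1432 mm of rise at 1:12 is 1432 × 12 = 17184 mm.
Intermediate landings: 3 × 2400 = 7200 mm.
Top and bottom landings: 2 × 1200 = 2400 mm.
Total = 17184 + 7200 + 2400 = 26784 mm.
= 26.78 m.

26.78 m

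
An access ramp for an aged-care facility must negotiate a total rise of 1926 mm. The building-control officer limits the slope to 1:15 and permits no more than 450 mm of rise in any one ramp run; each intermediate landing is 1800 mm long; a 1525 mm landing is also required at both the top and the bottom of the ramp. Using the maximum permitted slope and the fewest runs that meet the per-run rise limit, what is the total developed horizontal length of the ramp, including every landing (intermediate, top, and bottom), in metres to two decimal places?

39.14 m

At most 450 each: 1926/450 = 4.28, giving 5 ramp runs. That means 4 intermediate landings.
Ramp run (horizontal) at 1:15: 1926 × 15 = 28890 mm.
Intermediate landings: 4 × 1800 = 7200 mm.
Top and bottom landings: 2 × 1525 = 3050 mm.
Total = 28890 + 7200 + 3050 = 39140 mm.
= 39.14 m.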